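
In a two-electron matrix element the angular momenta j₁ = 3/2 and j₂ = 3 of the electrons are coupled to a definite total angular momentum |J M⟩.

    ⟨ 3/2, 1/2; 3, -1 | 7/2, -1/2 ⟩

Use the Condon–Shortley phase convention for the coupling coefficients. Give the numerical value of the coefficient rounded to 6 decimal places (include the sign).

triangle: 1!·2!·5!/9! = 240/362880
(j±m)!: 2!·1!·2!·4!·3!·4! = 13824
prefactor² = (2J+1)·Δ·N² = 512/7
  k=0: +1/(0!·1!·1!·2!·1!·3!) = 1/12
  k=1: −1/(1!·0!·0!·1!·2!·4!) = -1/48
Σ = 1/16  ⇒  CG² = 512/7·(1/16)² = 2/7
CG = +√(2/7) = +0.534522

+0.534522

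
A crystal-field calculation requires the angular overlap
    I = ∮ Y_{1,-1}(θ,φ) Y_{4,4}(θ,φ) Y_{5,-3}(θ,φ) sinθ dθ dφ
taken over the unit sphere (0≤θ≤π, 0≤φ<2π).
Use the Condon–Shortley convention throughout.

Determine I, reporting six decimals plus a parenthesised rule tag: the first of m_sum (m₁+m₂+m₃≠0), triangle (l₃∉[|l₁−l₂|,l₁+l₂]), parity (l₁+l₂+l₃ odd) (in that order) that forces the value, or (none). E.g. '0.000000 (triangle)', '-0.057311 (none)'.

Rules hold: Σm=0, L=10 even, 3≤5≤5.
N = 3·9·11 = 297
Δ = 0!·2!·8!/11! = 1/495
Racah Σ t=0..0: t=0:+1/576 = 1/576
⇒ 3j(1 4 5; 0 0 0)² = 5/99, sgn -1
Racah Σ t=0..0: t=0:+1/80640 = 1/80640
⇒ 3j(1 4 5; -1 4 -3)² = 1/495, sgn +1
4πI² = N·(3j₀)²·(3jₘ)² = 1/33
I = -1·√(0.030303/4π) = -0.04910640
No selection rule forces the value: the integral is nonzero (none).

-0.049106 (none)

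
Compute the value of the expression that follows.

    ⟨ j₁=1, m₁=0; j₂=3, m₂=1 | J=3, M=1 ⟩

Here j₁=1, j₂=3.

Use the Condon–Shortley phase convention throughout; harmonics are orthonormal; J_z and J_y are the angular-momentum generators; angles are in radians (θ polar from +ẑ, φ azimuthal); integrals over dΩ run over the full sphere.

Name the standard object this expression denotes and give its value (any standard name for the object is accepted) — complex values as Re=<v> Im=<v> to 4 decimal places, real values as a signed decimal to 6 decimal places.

Clebsch–Gordan coefficient, −√(1/12) ≈ -0.288675

This is a Clebsch–Gordan (vector-coupling) coefficient.
j₁+j₂−J=1  J+j₁−j₂=1  J−j₁+j₂=5  j₁+j₂+J+1=8
(j₁±m₁, j₂±m₂, J±M) = (1,1,4,2,4,2)
P² = 48
sum k=0..1:
  [0] +1/24 = 1/24
  [1] −1/12 = -1/12
S = -1/24
C² = P²·S² = 1/12 ; C = -0.288675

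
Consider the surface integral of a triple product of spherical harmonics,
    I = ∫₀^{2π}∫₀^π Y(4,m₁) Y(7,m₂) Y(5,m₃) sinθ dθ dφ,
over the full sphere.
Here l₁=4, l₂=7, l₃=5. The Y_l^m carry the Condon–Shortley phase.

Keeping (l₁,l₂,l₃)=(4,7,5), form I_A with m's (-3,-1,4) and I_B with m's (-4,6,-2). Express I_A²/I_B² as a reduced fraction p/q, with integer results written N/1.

l's match ⇒ only the (l;m) 3-j factors differ between A and B.
A: triangle coeff Δ(4,7,5) = 1/6126120; Σ_t [5,6]: t=5:−1/1209600 t=6:+1/29030400 = -23/29030400; (3j)²=529/97240 [(4 7 5; -3 -1 4)], sign=+1
B: triangle coeff Δ(4,7,5) = 1/6126120; Σ_t [6,6]: t=6:+1/7257600 = 1/7257600; (3j)²=2/85 [(4 7 5; -4 6 -2)], sign=-1
I_A²/I_B² = (529/97240)/(2/85) = 529/2288

529/2288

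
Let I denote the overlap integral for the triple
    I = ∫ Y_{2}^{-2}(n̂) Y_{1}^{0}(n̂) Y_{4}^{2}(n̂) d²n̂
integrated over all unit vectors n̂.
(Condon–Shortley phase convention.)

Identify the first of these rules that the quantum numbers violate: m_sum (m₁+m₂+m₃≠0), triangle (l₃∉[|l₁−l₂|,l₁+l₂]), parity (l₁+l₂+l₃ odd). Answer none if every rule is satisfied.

azimuthal sum: -2 + 0 + 2 = 0  ✓
l₃ must lie in [1,3]; have l₃=4  ✗
L = 2 + 1 + 4 = 7 (odd)

triangle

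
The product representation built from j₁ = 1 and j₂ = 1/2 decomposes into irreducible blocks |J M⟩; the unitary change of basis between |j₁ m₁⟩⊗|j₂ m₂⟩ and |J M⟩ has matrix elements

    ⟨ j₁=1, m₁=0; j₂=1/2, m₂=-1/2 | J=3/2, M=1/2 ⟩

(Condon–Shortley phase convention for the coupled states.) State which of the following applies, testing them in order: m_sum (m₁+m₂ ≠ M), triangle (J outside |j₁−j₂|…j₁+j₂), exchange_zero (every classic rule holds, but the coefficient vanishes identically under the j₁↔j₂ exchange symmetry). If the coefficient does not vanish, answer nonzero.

m-sum: m₁+m₂ = 0+(-1/2) = -1/2, M = 1/2  ✗ ⇒ coefficient is 0

m_sum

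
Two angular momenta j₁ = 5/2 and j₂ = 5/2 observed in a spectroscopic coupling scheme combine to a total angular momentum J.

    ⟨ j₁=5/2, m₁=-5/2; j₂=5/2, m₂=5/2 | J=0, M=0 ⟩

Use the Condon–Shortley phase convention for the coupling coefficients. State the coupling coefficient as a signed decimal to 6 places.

j₁+j₂−J=5  J+j₁−j₂=0  J−j₁+j₂=0  j₁+j₂+J+1=6
(j₁±m₁, j₂±m₂, J±M) = (0,5,5,0,0,0)
P² = 2400
sum k=5..5:
  [5] −1/120 = -1/120
S = -1/120
C² = P²·S² = 1/6 ; C = -0.408248

-0.408248  (= −√(1/6))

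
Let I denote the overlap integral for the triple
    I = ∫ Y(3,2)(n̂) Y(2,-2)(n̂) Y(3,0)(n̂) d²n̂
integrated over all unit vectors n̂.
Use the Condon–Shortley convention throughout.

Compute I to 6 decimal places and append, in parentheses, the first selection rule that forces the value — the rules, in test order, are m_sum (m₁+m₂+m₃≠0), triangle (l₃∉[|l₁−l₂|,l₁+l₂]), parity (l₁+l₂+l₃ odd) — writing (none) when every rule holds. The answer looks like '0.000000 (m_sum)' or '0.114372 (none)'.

-0.188063 (none)

m-sum 0 ✓  L=8 even ✓  1≤3≤5 ✓
Π(2lᵢ+1) = 7×5×7 = 245
triangle coeff Δ(3,2,3) = 1/3780
Σ_t [0,2]: t=0:+1/24 t=1:−1/4 t=2:+1/24 = -1/6
(3j)²=4/105 [(3 2 3; 0 0 0)], sign=+1
Σ_t [0,0]: t=0:+1/24 = 1/24
(3j)²=1/21 [(3 2 3; 2 -2 0)], sign=-1
⇒ 4πI² = 4/9
I = (-1)√(4/9/(4π)) = -0.18806319
No selection rule forces the value: the integral is nonzero (none).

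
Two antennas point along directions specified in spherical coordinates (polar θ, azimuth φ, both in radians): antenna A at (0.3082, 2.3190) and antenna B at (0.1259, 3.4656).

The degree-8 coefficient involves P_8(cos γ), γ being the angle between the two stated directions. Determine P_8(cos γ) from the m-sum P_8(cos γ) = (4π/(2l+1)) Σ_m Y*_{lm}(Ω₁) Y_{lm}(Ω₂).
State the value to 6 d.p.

Addition theorem: P_8(cos γ) = (4π/17) Σ_m Y*_{lm}(Ω₁) Y_{lm}(Ω₂), m = −8…8:
  term(m=-8) = -0.000000-0.000000i   from Y*(Ω₁)=+0.000035-0.000011i, Y(Ω₂)=-0.000000-0.000000i
  term(m=-7) = -0.000000-0.000000i   from Y*(Ω₁)=-0.000402-0.000233i, Y(Ω₂)=+0.000001+0.000001i
  term(m=-6) = +0.000000-0.000000i   from Y*(Ω₁)=+0.000819+0.003609i, Y(Ω₂)=-0.000007-0.000019i
  term(m=-5) = +0.000005+0.000003i   from Y*(Ω₁)=+0.011924-0.017450i, Y(Ω₂)=+0.000015+0.000296i
  term(m=-4) = -0.000036+0.000284i   from Y*(Ω₁)=-0.087760+0.013154i, Y(Ω₂)=+0.000876-0.003106i
  term(m=-3) = -0.006681+0.002054i   from Y*(Ω₁)=+0.209602+0.167363i, Y(Ω₂)=-0.014688+0.021527i
  term(m=-2) = -0.052964-0.060096i   from Y*(Ω₁)=-0.039959-0.536172i, Y(Ω₂)=+0.118786-0.089930i
  term(m=-1) = +0.121008-0.267945i   from Y*(Ω₁)=-0.372146+0.400913i, Y(Ω₂)=-0.509503+0.171113i
  term(m=+0) = -0.106859-0.000000i   from Y*(Ω₁)=-0.125129-0.000000i, Y(Ω₂)=+0.853989+0.000000i
  term(m=+1) = +0.121008+0.267945i   from Y*(Ω₁)=+0.372146+0.400913i, Y(Ω₂)=+0.509503+0.171113i
  term(m=+2) = -0.052964+0.060096i   from Y*(Ω₁)=-0.039959+0.536172i, Y(Ω₂)=+0.118786+0.089930i
  term(m=+3) = -0.006681-0.002054i   from Y*(Ω₁)=-0.209602+0.167363i, Y(Ω₂)=+0.014688+0.021527i
  term(m=+4) = -0.000036-0.000284i   from Y*(Ω₁)=-0.087760-0.013154i, Y(Ω₂)=+0.000876+0.003106i
  term(m=+5) = +0.000005-0.000003i   from Y*(Ω₁)=-0.011924-0.017450i, Y(Ω₂)=-0.000015+0.000296i
  term(m=+6) = +0.000000+0.000000i   from Y*(Ω₁)=+0.000819-0.003609i, Y(Ω₂)=-0.000007+0.000019i
  term(m=+7) = -0.000000+0.000000i   from Y*(Ω₁)=+0.000402-0.000233i, Y(Ω₂)=-0.000001+0.000001i
  term(m=+8) = -0.000000+0.000000i   from Y*(Ω₁)=+0.000035+0.000011i, Y(Ω₂)=-0.000000+0.000000i
Σ over m = +0.015804+0.000000i; ×(4π/17) → +0.011682+0.000000i. Real part: 0.011682

0.011682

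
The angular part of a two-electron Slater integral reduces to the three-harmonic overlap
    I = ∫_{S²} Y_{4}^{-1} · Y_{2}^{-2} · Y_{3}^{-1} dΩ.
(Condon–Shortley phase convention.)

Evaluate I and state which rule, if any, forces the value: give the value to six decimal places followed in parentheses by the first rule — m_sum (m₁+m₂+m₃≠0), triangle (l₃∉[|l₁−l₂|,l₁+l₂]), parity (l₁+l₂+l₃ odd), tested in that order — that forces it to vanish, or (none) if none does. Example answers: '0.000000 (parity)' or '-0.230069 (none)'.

0.000000 (m_sum)

m-sum = -1 − 2 − 1 = -4 ≠ 0 ⇒ I = 0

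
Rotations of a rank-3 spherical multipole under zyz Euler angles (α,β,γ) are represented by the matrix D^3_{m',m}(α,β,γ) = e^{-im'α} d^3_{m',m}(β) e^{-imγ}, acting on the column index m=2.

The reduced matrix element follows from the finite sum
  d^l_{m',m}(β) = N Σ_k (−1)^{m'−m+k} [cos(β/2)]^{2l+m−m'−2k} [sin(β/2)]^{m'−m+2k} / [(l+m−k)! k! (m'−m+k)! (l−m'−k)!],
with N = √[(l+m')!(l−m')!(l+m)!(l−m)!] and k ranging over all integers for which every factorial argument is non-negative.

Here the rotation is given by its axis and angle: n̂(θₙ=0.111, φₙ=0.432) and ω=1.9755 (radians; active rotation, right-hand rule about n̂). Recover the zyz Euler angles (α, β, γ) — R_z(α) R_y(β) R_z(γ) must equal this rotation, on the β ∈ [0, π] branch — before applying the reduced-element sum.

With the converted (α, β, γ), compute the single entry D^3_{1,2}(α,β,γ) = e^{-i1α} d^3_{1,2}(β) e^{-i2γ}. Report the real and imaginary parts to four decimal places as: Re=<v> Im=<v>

Re=-0.1632 Im=0.2291

Axis–angle → zyz. n̂ = (sinθₙcosφₙ, sinθₙsinφₙ, cosθₙ) = (+0.100596, +0.046379, +0.993846), ω = 1.9755.
R = I cosω + sinω [n̂]ₓ + (1−cosω) n̂n̂ᵀ gives
  R = [-0.379642, -0.907060, +0.181974; +0.920065, -0.390748, -0.028227; +0.096709, +0.156712, +0.982898]
β = atan2(√(R₁₃²+R₂₃²), R₃₃) = 0.185207; α = atan2(R₂₃, R₁₃) mod 2π = 6.129298; γ = atan2(R₃₂, −R₃₁) mod 2π = 2.123706
D^3_{1,2}(6.1293,0.1852,2.1237) = e^{-i·1·6.1293}·d^3_{1,2}(0.1852)·e^{-i·2·2.1237}. Compute d first:
Half-angle: c=0.995715, s=0.092471. N=√(24·2·120·1)=75.894664
The bounds max(0,m−m')=1 and min(l+m,l−m')=2 give 2 terms
  k=1: (−1)^0·75.8947/(24)·0.9957^5·0.0925^1 = +0.286209
  k=2: (−1)^1·75.8947/(12)·0.9957^3·0.0925^3 = -0.004937
d^3_{1,2}(0.1852) = +0.286209 -0.004937 = +0.281272
Attach z-rotation phases: D = e^{-i(1)(6.1293)}·(+0.281272)·e^{-i(2)(2.1237)} = -0.163169+0.229107i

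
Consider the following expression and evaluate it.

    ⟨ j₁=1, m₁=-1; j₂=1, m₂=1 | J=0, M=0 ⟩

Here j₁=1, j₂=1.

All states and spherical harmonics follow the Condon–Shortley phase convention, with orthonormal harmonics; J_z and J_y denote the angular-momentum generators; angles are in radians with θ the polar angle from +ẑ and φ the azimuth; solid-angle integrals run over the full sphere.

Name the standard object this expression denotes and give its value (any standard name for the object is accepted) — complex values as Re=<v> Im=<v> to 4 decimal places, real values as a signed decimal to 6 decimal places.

This is a Clebsch–Gordan (vector-coupling) coefficient.
triangle: 2!×0!×0!/3! = 2/6
(j±m)!: 0!×2!×2!×0!×0!×0! = 4
prefactor² = (2J+1)×Δ×N² = 4/3
  k=2: +1/(2!×0!×0!×0!×0!×0!) = 1/2
Σ = 1/2  ⇒  CG² = 4/3×(1/2)² = 1/3
CG = +√(1/3) = +0.577350

Clebsch–Gordan coefficient, +√(1/3) ≈ +0.577350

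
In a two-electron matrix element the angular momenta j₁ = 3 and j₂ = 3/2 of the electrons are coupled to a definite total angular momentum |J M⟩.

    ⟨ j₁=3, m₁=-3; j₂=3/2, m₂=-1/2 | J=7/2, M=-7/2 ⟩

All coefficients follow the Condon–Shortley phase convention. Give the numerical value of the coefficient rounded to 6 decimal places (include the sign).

-0.816497

triangle: 1!*5!*2!/9! = 240/362880
(j±m)!: 0!*6!*1!*2!*0!*7! = 7257600
prefactor² = (2J+1)*Δ*N² = 38400
  k=1: −1/(1!*0!*5!*0!*0!*2!) = -1/240
Σ = -1/240  ⇒  CG² = 38400*(-1/240)² = 2/3
CG = −√(2/3) = -0.816497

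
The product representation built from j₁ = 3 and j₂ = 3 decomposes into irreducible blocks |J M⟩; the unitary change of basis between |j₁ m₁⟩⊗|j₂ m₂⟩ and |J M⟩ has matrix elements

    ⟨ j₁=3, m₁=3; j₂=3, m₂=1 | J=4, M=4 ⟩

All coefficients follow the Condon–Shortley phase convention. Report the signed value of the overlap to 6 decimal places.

triangle: 2!·4!·4!/11! = 1152/39916800
(j±m)!: 6!·0!·4!·2!·8!·0! = 1393459200
prefactor² = (2J+1)·Δ·N² = 3981312/11
  k=0: +1/(0!·2!·0!·4!·4!·0!) = 1/1152
Σ = 1/1152  ⇒  CG² = 3981312/11·(1/1152)² = 3/11
CG = +√(3/11) = +0.522233

+0.522233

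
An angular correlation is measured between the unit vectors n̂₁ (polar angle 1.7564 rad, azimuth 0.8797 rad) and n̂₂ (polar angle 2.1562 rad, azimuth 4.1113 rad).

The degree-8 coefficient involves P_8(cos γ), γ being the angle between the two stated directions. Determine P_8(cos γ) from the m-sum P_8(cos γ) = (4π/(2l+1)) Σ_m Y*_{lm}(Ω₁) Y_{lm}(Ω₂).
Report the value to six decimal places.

Expand P_8 via completeness: Σ_{m} conj(Y_{8,m}) at Ω₁ times Y_{8,m} at Ω₂ —
  term(m=-8) = (0.040498, -0.035523)   from Y*(Ω₁)=(0.326972, 0.307314), Y(Ω₂)=(0.011546, -0.119495)
  term(m=-7) = (-0.086686, 0.063211)   from Y*(Ω₁)=(-0.334376, 0.042113), Y(Ω₂)=(0.278638, -0.153949)
  term(m=-6) = (-0.064299, 0.038546)   from Y*(Ω₁)=(-0.088969, 0.140092), Y(Ω₂)=(0.403781, 0.202544)
  term(m=-5) = (0.088041, -0.042532)   from Y*(Ω₁)=(-0.105759, -0.325794), Y(Ω₂)=(0.038744, 0.282811)
  term(m=-4) = (-0.008056, 0.003033)   from Y*(Ω₁)=(-0.055742, -0.022084), Y(Ω₂)=(0.106284, -0.096510)
  term(m=-3) = (0.115955, -0.032094)   from Y*(Ω₁)=(0.289650, -0.159175), Y(Ω₂)=(0.354242, 0.083867)
  term(m=-2) = (0.000461, -0.000084)   from Y*(Ω₁)=(0.002125, -0.011134), Y(Ω₂)=(0.014899, 0.038571)
  term(m=-1) = (0.109137, -0.009850)   from Y*(Ω₁)=(0.205199, 0.248071), Y(Ω₂)=(0.192496, -0.280714)
  term(m=+0) = (-0.000289, -0.000000)   from Y*(Ω₁)=(-0.003071, -0.000000), Y(Ω₂)=(0.093954, 0.000000)
  term(m=+1) = (0.109137, 0.009850)   from Y*(Ω₁)=(-0.205199, 0.248071), Y(Ω₂)=(-0.192496, -0.280714)
  term(m=+2) = (0.000461, 0.000084)   from Y*(Ω₁)=(0.002125, 0.011134), Y(Ω₂)=(0.014899, -0.038571)
  term(m=+3) = (0.115955, 0.032094)   from Y*(Ω₁)=(-0.289650, -0.159175), Y(Ω₂)=(-0.354242, 0.083867)
  term(m=+4) = (-0.008056, -0.003033)   from Y*(Ω₁)=(-0.055742, 0.022084), Y(Ω₂)=(0.106284, 0.096510)
  term(m=+5) = (0.088041, 0.042532)   from Y*(Ω₁)=(0.105759, -0.325794), Y(Ω₂)=(-0.038744, 0.282811)
  term(m=+6) = (-0.064299, -0.038546)   from Y*(Ω₁)=(-0.088969, -0.140092), Y(Ω₂)=(0.403781, -0.202544)
  term(m=+7) = (-0.086686, -0.063211)   from Y*(Ω₁)=(0.334376, 0.042113), Y(Ω₂)=(-0.278638, -0.153949)
  term(m=+8) = (0.040498, 0.035523)   from Y*(Ω₁)=(0.326972, -0.307314), Y(Ω₂)=(0.011546, 0.119495)
Total Σ_m = (0.389814, 0.000000). Multiply by 0.739198: (0.288150, 0.000000). P_8(cos γ) = 0.288150

0.288150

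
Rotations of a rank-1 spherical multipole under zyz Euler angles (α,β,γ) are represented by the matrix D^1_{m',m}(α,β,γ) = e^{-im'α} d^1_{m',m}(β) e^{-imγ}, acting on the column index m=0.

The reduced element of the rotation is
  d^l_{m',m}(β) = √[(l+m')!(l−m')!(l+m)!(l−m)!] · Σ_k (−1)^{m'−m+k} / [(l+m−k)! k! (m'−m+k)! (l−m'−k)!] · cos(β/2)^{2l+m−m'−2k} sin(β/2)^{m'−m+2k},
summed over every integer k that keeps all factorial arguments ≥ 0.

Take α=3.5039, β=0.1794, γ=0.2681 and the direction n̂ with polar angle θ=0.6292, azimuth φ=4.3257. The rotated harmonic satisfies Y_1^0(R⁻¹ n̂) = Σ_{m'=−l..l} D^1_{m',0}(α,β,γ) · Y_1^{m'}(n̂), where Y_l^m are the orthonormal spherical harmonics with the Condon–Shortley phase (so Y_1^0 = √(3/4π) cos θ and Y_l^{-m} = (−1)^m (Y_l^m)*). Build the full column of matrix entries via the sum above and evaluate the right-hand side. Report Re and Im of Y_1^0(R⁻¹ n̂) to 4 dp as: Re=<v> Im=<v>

Need the full column D^1_{m',0} for m'=−1..1 at α=3.5039, β=0.1794, γ=0.2681.
cos(β/2)=0.995980, sin(β/2)=0.089580
d^1_{-1,0}: single k=1 term ⇒ +0.126176;  D = -0.117984-0.044721i
d^1_{0,0}: k∈[0..1] ⇒ +0.991975 -0.008025 = +0.983951;  D = +0.983951+0.000000i
d^1_{1,0}: single k=0 term ⇒ -0.126176;  D = +0.117984-0.044721i
Y_1^{m'}(θ=0.6292,φ=4.3257) and Σ D·Y over m':
  (-0.1180-0.0447i)·(-0.0767+0.1883i)  (+0.9840+0.0000i)·(+0.3950+0.0000i)  (+0.1180-0.0447i)·(+0.0767+0.1883i)
Y_1^0(R⁻¹ n̂) = +0.423631+0.000000i

Re=0.4236 Im=0.0000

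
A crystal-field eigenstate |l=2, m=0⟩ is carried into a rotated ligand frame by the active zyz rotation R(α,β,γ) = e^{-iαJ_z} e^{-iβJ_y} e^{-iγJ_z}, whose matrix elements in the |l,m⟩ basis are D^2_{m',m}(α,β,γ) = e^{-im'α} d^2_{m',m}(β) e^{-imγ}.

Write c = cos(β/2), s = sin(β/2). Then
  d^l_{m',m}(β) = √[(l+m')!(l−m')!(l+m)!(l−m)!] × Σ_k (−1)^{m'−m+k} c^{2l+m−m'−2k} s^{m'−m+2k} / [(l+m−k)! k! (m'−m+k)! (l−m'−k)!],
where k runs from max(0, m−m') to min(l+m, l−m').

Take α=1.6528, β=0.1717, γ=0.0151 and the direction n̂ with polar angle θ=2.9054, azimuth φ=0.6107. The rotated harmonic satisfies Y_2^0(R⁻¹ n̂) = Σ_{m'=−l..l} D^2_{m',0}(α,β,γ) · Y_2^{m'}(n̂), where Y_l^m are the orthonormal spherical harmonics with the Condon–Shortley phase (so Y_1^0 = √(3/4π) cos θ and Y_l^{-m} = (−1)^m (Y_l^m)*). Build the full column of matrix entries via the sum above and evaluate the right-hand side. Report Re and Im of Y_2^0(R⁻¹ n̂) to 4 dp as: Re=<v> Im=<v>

Re=0.5167 Im=0.0000

Need the full column D^2_{m',0} for m'=−2..2 at α=1.6528, β=0.1717, γ=0.0151.
cos(β/2)=0.996317, sin(β/2)=0.085745
d^2_{-2,0}: single k=2 term ⇒ +0.017877;  D = -0.017637-0.002919i
d^2_{-1,0}: k∈[1..2] ⇒ +0.207718 -0.001538 = +0.206180;  D = -0.016889+0.205487i
d^2_{0,0}: k∈[0..2] ⇒ +0.985350 -0.029192 +0.000054 = +0.956212;  D = +0.956212+0.000000i
d^2_{1,0}: k∈[0..1] ⇒ -0.207718 +0.001538 = -0.206180;  D = +0.016889+0.205487i
d^2_{2,0}: single k=0 term ⇒ +0.017877;  D = -0.017637+0.002919i
Y_2^{m'}(θ=2.9054,φ=0.6107) and Σ D·Y over m':
  (-0.0176-0.0029i)·(+0.0072-0.0199i)  (-0.0169+0.2055i)·(-0.1440+0.1008i)  (+0.9562+0.0000i)·(+0.5790+0.0000i)  (+0.0169+0.2055i)·(+0.1440+0.1008i)  (-0.0176+0.0029i)·(+0.0072+0.0199i)
Y_2^0(R⁻¹ n̂) = +0.516692+0.000000i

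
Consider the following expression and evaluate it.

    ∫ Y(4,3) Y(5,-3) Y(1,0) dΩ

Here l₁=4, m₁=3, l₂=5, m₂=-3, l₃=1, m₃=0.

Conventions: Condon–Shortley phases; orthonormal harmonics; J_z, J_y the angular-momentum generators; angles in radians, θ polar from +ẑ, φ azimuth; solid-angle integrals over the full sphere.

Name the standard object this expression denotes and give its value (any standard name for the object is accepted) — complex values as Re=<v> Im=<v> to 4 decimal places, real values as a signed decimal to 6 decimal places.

Gaunt coefficient, -0.196426

This is a Gaunt coefficient — the integral of a triple product of spherical harmonics over the sphere.
Checks pass: Σm=0; 10 even; l₃=1∈[1,9].
(2·4+1)(2·5+1)(2·1+1) = 297
Δ: 8! 0! 2! / 11! → 1/495
sum: t=4:+1/576 = 1/576
3j²(4 5 1; 0 0 0) = Δ·Π!·Σ² = 5/99  (sign -1)
sum: t=1:−1/5040 = -1/5040
3j²(4 5 1; 3 -3 0) = Δ·Π!·Σ² = 16/495  (sign +1)
combine: 4πI² = 297·5/99·16/495 = 16/33
take √, sign -1: I = -0.19642560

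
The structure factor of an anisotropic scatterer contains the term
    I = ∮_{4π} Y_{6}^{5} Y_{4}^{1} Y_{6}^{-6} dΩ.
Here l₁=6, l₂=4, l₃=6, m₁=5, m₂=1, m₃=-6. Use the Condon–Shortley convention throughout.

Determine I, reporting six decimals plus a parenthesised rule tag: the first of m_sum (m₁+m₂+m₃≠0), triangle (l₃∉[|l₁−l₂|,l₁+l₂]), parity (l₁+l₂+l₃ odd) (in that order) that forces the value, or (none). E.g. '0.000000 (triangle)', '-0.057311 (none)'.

-0.192803 (none)

m-sum 0 ✓  L=16 even ✓  2≤6≤10 ✓
Π(2lᵢ+1) = 13×9×13 = 1521
triangle coeff Δ(6,4,6) = 1/15315300
Σ_t [0,4]: t=0:+1/829440 t=1:−1/25920 t=2:+1/9216 t=3:−1/25920 t=4:+1/829440 = 7/207360
(3j)²=28/2431 [(6 4 6; 0 0 0)], sign=+1
Σ_t [1,1]: t=1:−1/5806080 = -1/5806080
(3j)²=165/6188 [(6 4 6; 5 1 -6)], sign=-1
⇒ 4πI² = 135/289
I = (-1)√(135/289/(4π)) = -0.19280266
No selection rule forces the value: the integral is nonzero (none).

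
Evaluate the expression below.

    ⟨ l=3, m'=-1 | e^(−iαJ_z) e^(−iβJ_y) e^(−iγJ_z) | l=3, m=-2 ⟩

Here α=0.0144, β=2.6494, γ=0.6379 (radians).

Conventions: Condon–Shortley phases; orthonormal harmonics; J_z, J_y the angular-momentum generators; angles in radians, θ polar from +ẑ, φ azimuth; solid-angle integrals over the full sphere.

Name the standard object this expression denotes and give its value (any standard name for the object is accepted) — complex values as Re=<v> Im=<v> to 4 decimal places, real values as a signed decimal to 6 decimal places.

Wigner D-matrix element, Re=0.0224 Im=0.0776

This is a Wigner D-matrix element — the rotation-matrix element ⟨l m'| R(α,β,γ) |l m⟩ in the angular-momentum basis.
Split into d^3_{-1,-2}(β=2.6494) × two z-phases.
c=cos(2.649400/2)=0.243620, s=sin(2.649400/2)=0.969871; N=√[2·24·1·120]=75.894664
k: max(0,(-2)−(-1))=0 … min(3+(-2),3−(-1))=1
  k=0: (−1)^1·75.8947/(24)·0.2436^5·0.9699^1 = -0.002632
  k=1: (−1)^2·75.8947/(12)·0.2436^3·0.9699^3 = +0.083428
d^3_{-1,-2}(2.6494) = -0.002632 +0.083428 = +0.080796
Phases: e^{-i·(-1)·0.0144}=+0.999896+0.014400i, e^{-i·(-2)·0.6379}=+0.290736+0.956803i ⇒ D=+0.022375+0.077636i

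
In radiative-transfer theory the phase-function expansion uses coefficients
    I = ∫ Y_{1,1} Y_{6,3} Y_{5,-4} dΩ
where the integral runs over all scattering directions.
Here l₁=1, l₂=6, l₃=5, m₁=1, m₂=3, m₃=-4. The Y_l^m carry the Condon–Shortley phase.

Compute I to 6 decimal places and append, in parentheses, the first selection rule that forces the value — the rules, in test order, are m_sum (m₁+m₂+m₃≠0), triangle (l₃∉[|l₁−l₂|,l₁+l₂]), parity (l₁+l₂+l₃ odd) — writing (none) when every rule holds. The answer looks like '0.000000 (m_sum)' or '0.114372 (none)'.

-0.070770 (none)

m-sum 0 ✓  L=12 even ✓  5≤5≤7 ✓
Π(2lᵢ+1) = 3×13×11 = 429
triangle coeff Δ(1,6,5) = 1/858
Σ_t [1,1]: t=1:−1/14400 = -1/14400
(3j)²=6/143 [(1 6 5; 0 0 0)], sign=+1
Σ_t [0,0]: t=0:+1/725760 = 1/725760
(3j)²=1/286 [(1 6 5; 1 3 -4)], sign=-1
⇒ 4πI² = 9/143
I = (-1)√(9/143/(4π)) = -0.07076985
No selection rule forces the value: the integral is nonzero (none).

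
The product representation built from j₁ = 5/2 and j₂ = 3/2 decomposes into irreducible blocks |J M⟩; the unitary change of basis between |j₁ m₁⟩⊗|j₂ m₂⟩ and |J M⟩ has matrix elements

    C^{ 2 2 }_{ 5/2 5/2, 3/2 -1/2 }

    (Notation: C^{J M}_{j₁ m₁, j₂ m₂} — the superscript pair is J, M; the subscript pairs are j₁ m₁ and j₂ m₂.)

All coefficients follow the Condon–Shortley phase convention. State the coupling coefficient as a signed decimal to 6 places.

+√(10/21) = +0.690066

√[5·2!3!1!/7! · 5!0!1!2!4!0!] = √(480/7)
  +(−1)^0/∏(0,2,0,1,3,0)! = 1/12  (running 1/12)
⟨..|..⟩ = √(480/7)·(1/12) = +0.690066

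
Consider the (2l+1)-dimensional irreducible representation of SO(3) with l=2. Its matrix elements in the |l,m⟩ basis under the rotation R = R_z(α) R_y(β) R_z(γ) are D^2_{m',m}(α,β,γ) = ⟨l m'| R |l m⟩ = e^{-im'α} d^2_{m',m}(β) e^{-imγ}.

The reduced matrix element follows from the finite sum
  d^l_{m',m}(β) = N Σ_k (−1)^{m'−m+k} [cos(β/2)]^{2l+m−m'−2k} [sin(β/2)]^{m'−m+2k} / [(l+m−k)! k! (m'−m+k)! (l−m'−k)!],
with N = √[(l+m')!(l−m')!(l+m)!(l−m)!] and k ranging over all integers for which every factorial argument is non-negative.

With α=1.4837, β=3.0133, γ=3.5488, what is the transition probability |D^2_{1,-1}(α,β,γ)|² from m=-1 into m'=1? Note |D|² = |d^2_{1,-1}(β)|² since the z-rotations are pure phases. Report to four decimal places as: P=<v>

D^2_{1,-1}(1.4837,3.0133,3.5488) = e^{-i·1·1.4837}·d^2_{1,-1}(3.0133)·e^{-i·-1·3.5488}. Compute d first:
Half-angle: c=0.064102, s=0.997943. N=√(6·1·1·6)=6.000000
k∈{0,1} keeps every argument non-negative
  k=0: (−1)^2·6.0000/(2)·0.0641^2·0.9979^2 = +0.012277
  k=1: (−1)^3·6.0000/(6)·0.0641^0·0.9979^4 = -0.991799
d^2_{1,-1}(3.0133) = +0.012277 -0.991799 = -0.979522
|D^2_{1,-1}|² = |d^2_{1,-1}(β)|² = (-0.979522)² = 0.959463 (the z-rotation phases have unit modulus)

P=0.9595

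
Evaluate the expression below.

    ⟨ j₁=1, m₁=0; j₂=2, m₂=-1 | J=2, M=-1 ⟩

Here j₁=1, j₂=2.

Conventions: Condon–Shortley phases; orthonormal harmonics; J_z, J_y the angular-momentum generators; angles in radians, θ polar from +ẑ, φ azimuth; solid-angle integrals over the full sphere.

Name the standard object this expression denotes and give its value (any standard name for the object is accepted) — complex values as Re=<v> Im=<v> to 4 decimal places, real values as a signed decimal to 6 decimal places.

This is a Clebsch–Gordan (vector-coupling) coefficient.
√[5·1!1!3!/6! · 1!1!1!3!1!3!] = √(3/2)
  +(−1)^0/∏(0,1,1,1,0,2)! = 1/2  (running 1/2)
  +(−1)^1/∏(1,0,0,0,1,3)! = -1/6  (running 1/3)
⟨..|..⟩ = √(3/2)·(1/3) = +0.408248

Clebsch–Gordan coefficient, +√(1/6) ≈ +0.408248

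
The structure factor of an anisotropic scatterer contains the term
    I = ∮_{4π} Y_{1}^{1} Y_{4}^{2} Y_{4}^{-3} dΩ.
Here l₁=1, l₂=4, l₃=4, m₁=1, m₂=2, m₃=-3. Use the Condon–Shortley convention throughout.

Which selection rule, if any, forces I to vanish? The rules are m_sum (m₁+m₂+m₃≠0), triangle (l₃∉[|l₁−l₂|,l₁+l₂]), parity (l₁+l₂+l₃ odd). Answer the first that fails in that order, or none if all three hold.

parity

azimuthal sum: 1 + 2 − 3 = 0  ✓
3 ≤ 4 ≤ 5 (triangle on l)  ✓
L = 1 + 4 + 4 = 9 (odd)  ✗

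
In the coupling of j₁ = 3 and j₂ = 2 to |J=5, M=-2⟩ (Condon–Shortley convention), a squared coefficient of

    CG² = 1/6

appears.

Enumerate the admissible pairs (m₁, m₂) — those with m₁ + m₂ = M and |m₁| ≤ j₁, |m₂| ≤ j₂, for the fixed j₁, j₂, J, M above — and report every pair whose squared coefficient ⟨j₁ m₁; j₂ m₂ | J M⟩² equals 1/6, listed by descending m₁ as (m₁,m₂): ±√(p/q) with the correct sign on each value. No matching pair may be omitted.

Admissible pairs with m₁+m₂ = M = -2: (-3,1), (-2,0), (-1,-1), (0,-2)
  (m₁,m₂)=(0,-2): CG² = 1/6, CG = +√(1/6)   ← matches the target
  (m₁,m₂)=(-1,-1): CG² = 1/2, CG = +√(1/2)
  (m₁,m₂)=(-2,0): CG² = 3/10, CG = +√(3/10)
  (m₁,m₂)=(-3,1): CG² = 1/30, CG = +√(1/30)
Pairs with CG² = 1/6: (0,-2): +√(1/6)

(0,-2): +√(1/6)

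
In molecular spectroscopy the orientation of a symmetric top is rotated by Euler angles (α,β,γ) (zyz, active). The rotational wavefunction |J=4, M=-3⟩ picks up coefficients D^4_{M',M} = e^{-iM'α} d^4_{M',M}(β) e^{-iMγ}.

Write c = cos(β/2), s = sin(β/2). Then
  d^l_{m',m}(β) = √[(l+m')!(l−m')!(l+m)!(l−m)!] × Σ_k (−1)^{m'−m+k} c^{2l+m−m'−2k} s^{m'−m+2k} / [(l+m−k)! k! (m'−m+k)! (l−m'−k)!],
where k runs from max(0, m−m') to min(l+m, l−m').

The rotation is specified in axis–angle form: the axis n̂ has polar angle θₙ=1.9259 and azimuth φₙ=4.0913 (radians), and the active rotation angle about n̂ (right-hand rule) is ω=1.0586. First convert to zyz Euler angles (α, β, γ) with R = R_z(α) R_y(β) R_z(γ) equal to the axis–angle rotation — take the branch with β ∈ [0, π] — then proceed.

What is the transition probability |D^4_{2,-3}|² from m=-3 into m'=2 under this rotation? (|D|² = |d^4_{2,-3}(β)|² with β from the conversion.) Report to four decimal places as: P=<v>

P=0.0272

Axis–angle → zyz. n̂ = (sinθₙcosφₙ, sinθₙsinφₙ, cosθₙ) = (-0.545615, -0.762507, -0.347688), ω = 1.0586.
R = I cosω + sinω [n̂]ₓ + (1−cosω) n̂n̂ᵀ gives
  R = [+0.641890, +0.515208, -0.567924; -0.090929, +0.786562, +0.610780; +0.761386, -0.340413, +0.551734]
β = atan2(√(R₁₃²+R₂₃²), R₃₃) = 0.986355; α = atan2(R₂₃, R₁₃) mod 2π = 2.319851; γ = atan2(R₃₂, −R₃₁) mod 2π = 3.562029
D^4_{2,-3}(2.3199,0.9864,3.5620) = e^{-i·2·2.3199}·d^4_{2,-3}(0.9864)·e^{-i·-3·3.5620}. Compute d first:
With c≡cos(β/2)=0.880833 and s≡sin(β/2)=0.473427, N=[720·2·1·5040]^{1/2}=2693.993318
The bounds max(0,m−m')=0 and min(l+m,l−m')=1 give 2 terms
  k=0: (−1)^5·2693.9933/(240)·0.8808^3·0.4734^5 = -0.182445
  k=1: (−1)^6·2693.9933/(720)·0.8808^1·0.4734^7 = +0.017568
d^4_{2,-3}(0.9864) = -0.182445 +0.017568 = -0.164876
|D^4_{2,-3}|² = |d^4_{2,-3}(β)|² = (-0.164876)² = 0.027184 (the z-rotation phases have unit modulus)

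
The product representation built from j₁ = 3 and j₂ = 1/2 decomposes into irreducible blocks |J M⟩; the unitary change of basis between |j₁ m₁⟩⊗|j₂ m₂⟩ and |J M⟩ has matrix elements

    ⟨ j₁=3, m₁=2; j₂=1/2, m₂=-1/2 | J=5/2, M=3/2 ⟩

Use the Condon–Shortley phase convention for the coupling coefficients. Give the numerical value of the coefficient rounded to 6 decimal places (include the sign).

+0.845154  (= +√(5/7))

j₁+j₂−J=1  J+j₁−j₂=5  J−j₁+j₂=0  j₁+j₂+J+1=7
(j₁±m₁, j₂±m₂, J±M) = (5,1,0,1,4,1)
P² = 2880/7
sum k=0..0:
  [0] +1/24 = 1/24
S = 1/24
C² = P²·S² = 5/7 ; C = +0.845154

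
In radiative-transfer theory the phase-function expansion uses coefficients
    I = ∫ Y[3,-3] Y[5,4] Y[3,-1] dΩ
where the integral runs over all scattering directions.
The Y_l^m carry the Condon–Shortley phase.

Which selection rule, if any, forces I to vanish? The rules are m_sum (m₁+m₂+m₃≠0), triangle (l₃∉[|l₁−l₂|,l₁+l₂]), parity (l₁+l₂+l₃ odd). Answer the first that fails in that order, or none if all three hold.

Σmᵢ = 0  ✓
l₃∈[|l₁−l₂|,l₁+l₂]=[2,8], have l₃=3  ✓
Σlᵢ = 11 ⇒ odd  ✗

parity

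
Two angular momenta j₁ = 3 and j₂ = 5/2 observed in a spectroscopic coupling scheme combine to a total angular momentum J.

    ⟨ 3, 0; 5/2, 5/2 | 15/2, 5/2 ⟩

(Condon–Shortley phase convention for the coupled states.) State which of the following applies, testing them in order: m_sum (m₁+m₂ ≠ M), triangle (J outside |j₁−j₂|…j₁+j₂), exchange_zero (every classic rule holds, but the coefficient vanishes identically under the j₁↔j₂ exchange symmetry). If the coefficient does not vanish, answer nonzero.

m-sum: m₁+m₂ = 0+5/2 = 5/2, M = 5/2  ✓
triangle: need |j₁−j₂| ≤ J ≤ j₁+j₂, i.e. J ∈ [1/2, 11/2]; J = 15/2 is outside ✗ ⇒ coefficient is 0

triangle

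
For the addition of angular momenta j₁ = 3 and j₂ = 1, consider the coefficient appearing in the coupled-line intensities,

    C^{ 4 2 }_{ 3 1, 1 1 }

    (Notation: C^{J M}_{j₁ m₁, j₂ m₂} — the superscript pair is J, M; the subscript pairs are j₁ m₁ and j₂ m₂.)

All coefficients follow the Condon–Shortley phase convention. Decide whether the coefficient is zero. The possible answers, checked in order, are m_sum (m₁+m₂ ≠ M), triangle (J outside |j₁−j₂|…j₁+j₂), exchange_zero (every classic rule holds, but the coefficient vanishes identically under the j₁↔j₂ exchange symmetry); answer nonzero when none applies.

nonzero

m-sum: m₁+m₂ = 1+1 = 2, M = 2  ✓
triangle: |j₁−j₂| = 2 ≤ J = 4 ≤ j₁+j₂ = 4  ✓
exchange: j₁≠j₂ or m₁≠m₂ — the exchange symmetry imposes no constraint here
value check: CG = +√(15/28) = +0.731925 ≠ 0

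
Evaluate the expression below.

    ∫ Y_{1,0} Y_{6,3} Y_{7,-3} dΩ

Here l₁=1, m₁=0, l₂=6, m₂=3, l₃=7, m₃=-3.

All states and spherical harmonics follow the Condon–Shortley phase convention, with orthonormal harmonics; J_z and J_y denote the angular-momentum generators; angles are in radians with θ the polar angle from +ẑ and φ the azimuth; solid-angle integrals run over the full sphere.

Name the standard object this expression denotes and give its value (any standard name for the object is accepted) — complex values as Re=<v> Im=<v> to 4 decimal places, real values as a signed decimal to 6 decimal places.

This is a Gaunt coefficient — the integral of a triple product of spherical harmonics over the sphere.
Rules hold: Σm=0, L=14 even, 5≤7≤7.
N = 3·13·15 = 585
Δ = 0!·2!·12!/15! = 1/1365
Racah Σ t=0..0: t=0:+1/518400 = 1/518400
⇒ 3j(1 6 7; 0 0 0)² = 7/195, sgn -1
Racah Σ t=0..0: t=0:+1/2177280 = 1/2177280
⇒ 3j(1 6 7; 0 3 -3)² = 8/273, sgn +1
4πI² = N·(3j₀)²·(3jₘ)² = 8/13
I = -1·√(0.615385/4π) = -0.22129336

Gaunt coefficient, -0.221293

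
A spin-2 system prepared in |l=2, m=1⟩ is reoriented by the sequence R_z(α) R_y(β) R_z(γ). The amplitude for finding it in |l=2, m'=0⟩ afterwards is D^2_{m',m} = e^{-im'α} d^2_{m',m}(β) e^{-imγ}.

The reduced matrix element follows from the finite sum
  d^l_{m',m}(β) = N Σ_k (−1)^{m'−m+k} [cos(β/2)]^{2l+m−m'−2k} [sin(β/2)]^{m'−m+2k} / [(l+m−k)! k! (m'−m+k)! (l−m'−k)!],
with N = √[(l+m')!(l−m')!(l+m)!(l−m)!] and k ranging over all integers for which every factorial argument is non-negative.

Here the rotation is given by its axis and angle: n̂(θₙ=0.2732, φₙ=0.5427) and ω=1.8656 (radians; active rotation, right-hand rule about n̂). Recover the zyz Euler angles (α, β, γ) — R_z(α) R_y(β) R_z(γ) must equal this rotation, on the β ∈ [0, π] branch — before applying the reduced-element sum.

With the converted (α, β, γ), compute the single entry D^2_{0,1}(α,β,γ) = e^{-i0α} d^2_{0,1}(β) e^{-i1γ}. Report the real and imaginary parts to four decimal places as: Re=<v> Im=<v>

Re=-0.1707 Im=-0.4375

Axis–angle → zyz. n̂ = (sinθₙcosφₙ, sinθₙsinφₙ, cosθₙ) = (+0.231047, +0.139345, +0.962912), ω = 1.8656.
R = I cosω + sinω [n̂]ₓ + (1−cosω) n̂n̂ᵀ gives
  R = [-0.221659, -0.879822, +0.420453; +0.962921, -0.265493, -0.047916; +0.153785, +0.394242, +0.906048]
β = atan2(√(R₁₃²+R₂₃²), R₃₃) = 0.436946; α = atan2(R₂₃, R₁₃) mod 2π = 6.169712; γ = atan2(R₃₂, −R₃₁) mod 2π = 1.942719
First d^2_{0,1}(β=0.4369), then the phase factors e^{-i(0)α} and e^{-i(1)γ}:
Half-angle: c=0.976230, s=0.216739. N=√(2·2·6·1)=4.898979
The bounds max(0,m−m')=1 and min(l+m,l−m')=2 give 2 terms
  k=1: (−1)^0·4.8990/(2)·0.9762^3·0.2167^1 = +0.493934
  k=2: (−1)^1·4.8990/(2)·0.9762^1·0.2167^3 = -0.024347
d^2_{0,1}(0.4369) = +0.493934 -0.024347 = +0.469587
Phases: e^{-i·(0)·6.1697}=+1.000000+0.000000i, e^{-i·(1)·1.9427}=-0.363408-0.931630i ⇒ D=-0.170652-0.437482i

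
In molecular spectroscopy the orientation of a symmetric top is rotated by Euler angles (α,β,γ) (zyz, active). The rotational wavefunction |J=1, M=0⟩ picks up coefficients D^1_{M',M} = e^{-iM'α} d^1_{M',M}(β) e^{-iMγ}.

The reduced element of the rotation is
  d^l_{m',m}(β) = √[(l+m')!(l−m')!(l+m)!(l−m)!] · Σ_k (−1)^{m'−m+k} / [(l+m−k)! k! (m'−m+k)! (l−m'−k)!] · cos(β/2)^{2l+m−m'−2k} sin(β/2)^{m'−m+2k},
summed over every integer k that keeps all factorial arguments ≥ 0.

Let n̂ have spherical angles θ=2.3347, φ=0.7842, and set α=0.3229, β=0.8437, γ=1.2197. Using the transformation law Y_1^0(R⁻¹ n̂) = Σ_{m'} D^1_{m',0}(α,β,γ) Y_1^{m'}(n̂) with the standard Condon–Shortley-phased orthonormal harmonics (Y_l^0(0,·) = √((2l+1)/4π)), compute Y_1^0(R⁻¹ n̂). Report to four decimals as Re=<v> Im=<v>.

Re=0.0114 Im=0.0000

Need the full column D^1_{m',0} for m'=−1..1 at α=0.3229, β=0.8437, γ=1.2197.
cos(β/2)=0.912333, sin(β/2)=0.409449
d^1_{-1,0}: single k=1 term ⇒ +0.528285;  D = +0.500983+0.167634i
d^1_{0,0}: k∈[0..1] ⇒ +0.832352 -0.167648 = +0.664703;  D = +0.664703+0.000000i
d^1_{1,0}: single k=0 term ⇒ -0.528285;  D = -0.500983+0.167634i
Y_1^{m'}(θ=2.3347,φ=0.7842) and Σ D·Y over m':
  (+0.5010+0.1676i)·(+0.1766-0.1762i)  (+0.6647+0.0000i)·(-0.3380+0.0000i)  (-0.5010+0.1676i)·(-0.1766-0.1762i)
Y_1^0(R⁻¹ n̂) = +0.011393+0.000000i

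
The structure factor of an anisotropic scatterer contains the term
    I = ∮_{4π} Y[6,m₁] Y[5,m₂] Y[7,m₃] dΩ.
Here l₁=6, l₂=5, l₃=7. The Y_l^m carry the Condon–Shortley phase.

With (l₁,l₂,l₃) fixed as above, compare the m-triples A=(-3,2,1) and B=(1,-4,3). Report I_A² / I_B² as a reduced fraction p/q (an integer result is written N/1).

4761/1960

Shared (l₁,l₂,l₃)=(6,5,7): N and (l;000)² cancel in I_A²/I_B².
A: Δ = 4!·8!·6!/19! = 1/174594420; Racah Σ t=1..4: t=1:−1/174182400 t=2:+1/2419200 t=3:−1/414720 t=4:+1/622080 = -23/58060800; ⇒ 3j(6 5 7; -3 2 1)² = 1587/923780, sgn -1
B: Δ = 4!·8!·6!/19! = 1/174594420; Racah Σ t=0..1: t=0:+1/2073600 t=1:−1/2488320 = 1/12441600; ⇒ 3j(6 5 7; 1 -4 3)² = 98/138567, sgn +1
I_A²/I_B² = (1587/923780)/(98/138567) = 4761/1960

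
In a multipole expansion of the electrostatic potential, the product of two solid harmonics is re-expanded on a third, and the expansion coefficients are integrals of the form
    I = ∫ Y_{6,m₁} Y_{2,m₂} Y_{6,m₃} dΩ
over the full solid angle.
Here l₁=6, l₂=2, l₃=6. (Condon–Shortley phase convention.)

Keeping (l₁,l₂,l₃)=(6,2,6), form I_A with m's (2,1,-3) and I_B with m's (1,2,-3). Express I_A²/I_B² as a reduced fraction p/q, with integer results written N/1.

5/8

l's match ⇒ only the (l;m) 3-j factors differ between A and B.
A: triangle coeff Δ(6,2,6) = 1/90090; Σ_t [1,2]: t=1:−1/60480 t=2:+1/161280 = -1/96768; (3j)²=15/1001 [(6 2 6; 2 1 -3)], sign=+1
B: triangle coeff Δ(6,2,6) = 1/90090; Σ_t [2,2]: t=2:+1/120960 = 1/120960; (3j)²=24/1001 [(6 2 6; 1 2 -3)], sign=-1
I_A²/I_B² = (15/1001)/(24/1001) = 5/8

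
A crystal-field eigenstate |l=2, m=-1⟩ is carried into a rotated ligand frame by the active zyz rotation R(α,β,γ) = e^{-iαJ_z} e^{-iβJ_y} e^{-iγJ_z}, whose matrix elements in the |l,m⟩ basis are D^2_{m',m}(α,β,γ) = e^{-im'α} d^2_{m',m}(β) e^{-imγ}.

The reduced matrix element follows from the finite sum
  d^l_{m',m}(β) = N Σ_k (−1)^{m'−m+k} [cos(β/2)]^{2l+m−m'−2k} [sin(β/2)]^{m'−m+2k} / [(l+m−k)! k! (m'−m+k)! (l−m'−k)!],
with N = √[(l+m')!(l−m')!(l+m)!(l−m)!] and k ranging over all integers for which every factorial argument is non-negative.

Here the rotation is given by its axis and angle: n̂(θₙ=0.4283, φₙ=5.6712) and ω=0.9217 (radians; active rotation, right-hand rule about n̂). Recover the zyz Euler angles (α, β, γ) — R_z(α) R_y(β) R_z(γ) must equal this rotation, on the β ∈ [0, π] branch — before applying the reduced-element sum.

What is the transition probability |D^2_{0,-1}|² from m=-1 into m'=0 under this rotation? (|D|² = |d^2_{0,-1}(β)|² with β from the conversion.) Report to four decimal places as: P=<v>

P=0.1716

Axis–angle → zyz. n̂ = (sinθₙcosφₙ, sinθₙsinφₙ, cosθₙ) = (+0.339947, -0.238602, +0.909673), ω = 0.9217.
R = I cosω + sinω [n̂]ₓ + (1−cosω) n̂n̂ᵀ gives
  R = [+0.650176, -0.756756, -0.067762; +0.692591, +0.626985, -0.356663; +0.312392, +0.184962, +0.931773]
β = atan2(√(R₁₃²+R₂₃²), R₃₃) = 0.371531; α = atan2(R₂₃, R₁₃) mod 2π = 4.524637; γ = atan2(R₃₂, −R₃₁) mod 2π = 2.607015
First d^2_{0,-1}(β=0.3715), then the phase factors e^{-i(0)α} and e^{-i(-1)γ}:
With c≡cos(β/2)=0.982795 and s≡sin(β/2)=0.184699, N=[2·2·1·6]^{1/2}=4.898979
k: max(0,(-1)−(0))=0 … min(2+(-1),2−(0))=1
  k=0: (−1)^1·4.8990/(2)·0.9828^3·0.1847^1 = -0.429466
  k=1: (−1)^2·4.8990/(2)·0.9828^1·0.1847^3 = +0.015168
d^2_{0,-1}(0.3715) = -0.429466 +0.015168 = -0.414298
|D^2_{0,-1}|² = |d^2_{0,-1}(β)|² = (-0.414298)² = 0.171643 (the z-rotation phases have unit modulus)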